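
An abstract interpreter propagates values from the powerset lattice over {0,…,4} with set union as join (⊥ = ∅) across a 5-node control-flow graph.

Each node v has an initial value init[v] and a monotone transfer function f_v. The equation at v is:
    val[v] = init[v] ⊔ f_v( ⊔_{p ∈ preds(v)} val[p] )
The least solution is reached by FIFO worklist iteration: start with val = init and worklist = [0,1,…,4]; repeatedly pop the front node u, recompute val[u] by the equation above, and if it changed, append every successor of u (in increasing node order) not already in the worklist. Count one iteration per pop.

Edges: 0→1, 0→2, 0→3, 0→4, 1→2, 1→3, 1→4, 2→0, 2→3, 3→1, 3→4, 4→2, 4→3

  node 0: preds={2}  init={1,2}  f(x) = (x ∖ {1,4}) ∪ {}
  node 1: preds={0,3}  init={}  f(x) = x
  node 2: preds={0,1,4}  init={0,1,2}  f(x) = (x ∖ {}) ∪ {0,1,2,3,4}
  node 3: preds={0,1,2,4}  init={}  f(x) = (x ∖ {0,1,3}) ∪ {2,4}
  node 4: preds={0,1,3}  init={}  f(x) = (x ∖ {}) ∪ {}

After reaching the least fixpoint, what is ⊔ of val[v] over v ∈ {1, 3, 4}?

Iteration log — 12 steps:
  step 1. node 0  ⊔preds={0,1,2}  new={0,1,2}  old={1,2}  +wl: 
  step 2. node 1  ⊔preds={0,1,2}  new={0,1,2}  old={}  +wl: 
  step 3. node 2  ⊔preds={0,1,2}  new={0,1,2,3,4}  old={0,1,2}  +wl: 0
  step 4. node 3  ⊔preds={0,1,2,3,4}  new={2,4}  old={}  +wl: 1
  step 5. node 4  ⊔preds={0,1,2,4}  new={0,1,2,4}  old={}  +wl: 2,3
  step 6. node 0  ⊔preds={0,1,2,3,4}  new={0,1,2,3}  old={0,1,2}  +wl: 4
  step 7. node 1  ⊔preds={0,1,2,3,4}  new={0,1,2,3,4}  old={0,1,2}  +wl: 
  step 8. node 2  ⊔preds={0,1,2,3,4}  new={0,1,2,3,4}  stable
  step 9. node 3  ⊔preds={0,1,2,3,4}  new={2,4}  stable
  step 10. node 4  ⊔preds={0,1,2,3,4}  new={0,1,2,3,4}  old={0,1,2,4}  +wl: 2,3
  step 11. node 2  ⊔preds={0,1,2,3,4}  new={0,1,2,3,4}  stable
  step 12. node 3  ⊔preds={0,1,2,3,4}  new={2,4}  stable

Least fixpoint reached:
  node 0: {0,1,2,3}
  node 1: {0,1,2,3,4}
  node 2: {0,1,2,3,4}
  node 3: {2,4}
  node 4: {0,1,2,3,4}

{0,1,2,3,4}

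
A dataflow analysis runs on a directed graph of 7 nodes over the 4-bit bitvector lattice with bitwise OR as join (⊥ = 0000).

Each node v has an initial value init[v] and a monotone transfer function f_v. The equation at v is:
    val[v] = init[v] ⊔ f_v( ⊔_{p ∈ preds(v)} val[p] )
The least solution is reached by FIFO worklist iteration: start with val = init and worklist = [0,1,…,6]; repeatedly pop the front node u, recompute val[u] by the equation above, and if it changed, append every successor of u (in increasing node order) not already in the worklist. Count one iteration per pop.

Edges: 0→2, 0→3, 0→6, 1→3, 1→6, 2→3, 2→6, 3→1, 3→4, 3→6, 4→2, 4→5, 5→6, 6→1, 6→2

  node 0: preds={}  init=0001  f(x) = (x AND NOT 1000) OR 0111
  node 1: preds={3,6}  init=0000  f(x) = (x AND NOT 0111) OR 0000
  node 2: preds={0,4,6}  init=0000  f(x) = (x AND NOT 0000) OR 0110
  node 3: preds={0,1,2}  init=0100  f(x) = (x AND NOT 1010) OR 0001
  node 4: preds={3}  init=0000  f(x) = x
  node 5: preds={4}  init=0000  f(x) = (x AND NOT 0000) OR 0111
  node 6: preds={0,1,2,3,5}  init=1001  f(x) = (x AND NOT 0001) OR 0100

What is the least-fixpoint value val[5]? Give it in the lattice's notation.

Trace (9 dequeues):
  [1] u=0 | in 0000 | out 0111 | prev 0001 | push {}
  [2] u=1 | in 1101 | out 1000 | prev 0000 | push {}
  [3] u=2 | in 1111 | out 1111 | prev 0000 | push {}
  [4] u=3 | in 1111 | out 0101 | prev 0100 | push {1}
  [5] u=4 | in 0101 | out 0101 | prev 0000 | push {2}
  [6] u=5 | in 0101 | out 0111 | prev 0000 | push {}
  [7] u=6 | in 1111 | out 1111 | prev 1001 | push {}
  [8] u=1 | in 1111 | out 1000 | ==
  [9] u=2 | in 1111 | out 1111 | ==

Converged values:
  [0] 0111
  [1] 1000
  [2] 1111
  [3] 0101
  [4] 0101
  [5] 0111
  [6] 1111

0111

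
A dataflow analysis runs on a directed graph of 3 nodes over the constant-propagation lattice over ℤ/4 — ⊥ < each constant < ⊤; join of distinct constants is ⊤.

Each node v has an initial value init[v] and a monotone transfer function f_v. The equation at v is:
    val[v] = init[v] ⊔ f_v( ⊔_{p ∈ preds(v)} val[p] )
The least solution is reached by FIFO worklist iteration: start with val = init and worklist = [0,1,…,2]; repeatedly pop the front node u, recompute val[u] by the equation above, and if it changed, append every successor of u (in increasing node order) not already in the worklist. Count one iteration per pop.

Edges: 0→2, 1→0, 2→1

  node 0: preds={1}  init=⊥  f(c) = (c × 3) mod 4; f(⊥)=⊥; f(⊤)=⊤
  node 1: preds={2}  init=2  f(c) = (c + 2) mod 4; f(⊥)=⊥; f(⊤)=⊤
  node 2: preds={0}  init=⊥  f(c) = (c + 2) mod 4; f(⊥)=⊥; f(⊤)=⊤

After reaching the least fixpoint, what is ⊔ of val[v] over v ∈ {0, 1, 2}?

⊤

Trace (4 dequeues):
  [1] u=0 | in 2 | out 2 | prev ⊥ | push {}
  [2] u=1 | in ⊥ | out 2 | ==
  [3] u=2 | in 2 | out 0 | prev ⊥ | push {1}
  [4] u=1 | in 0 | out 2 | ==

Converged values:
  [0] 2
  [1] 2
  [2] 0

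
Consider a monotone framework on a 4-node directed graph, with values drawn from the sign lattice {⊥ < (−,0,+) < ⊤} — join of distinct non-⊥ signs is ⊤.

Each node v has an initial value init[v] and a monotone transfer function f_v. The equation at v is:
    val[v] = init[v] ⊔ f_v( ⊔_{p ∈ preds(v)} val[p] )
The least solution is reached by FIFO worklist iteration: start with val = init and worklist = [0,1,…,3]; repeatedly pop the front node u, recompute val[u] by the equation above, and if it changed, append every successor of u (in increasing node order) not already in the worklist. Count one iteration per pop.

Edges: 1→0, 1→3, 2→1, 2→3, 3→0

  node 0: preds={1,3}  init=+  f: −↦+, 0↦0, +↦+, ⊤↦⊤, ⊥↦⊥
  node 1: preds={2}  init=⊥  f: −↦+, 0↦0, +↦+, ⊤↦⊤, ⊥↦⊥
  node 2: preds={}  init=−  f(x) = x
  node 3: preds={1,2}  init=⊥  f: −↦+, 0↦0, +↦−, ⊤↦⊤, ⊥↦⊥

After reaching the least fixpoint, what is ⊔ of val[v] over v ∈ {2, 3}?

⊤

Trace (5 dequeues):
  [1] u=0 | in ⊥ | out + | ==
  [2] u=1 | in − | out + | prev ⊥ | push {0}
  [3] u=2 | in ⊥ | out − | ==
  [4] u=3 | in ⊤ | out ⊤ | prev ⊥ | push {}
  [5] u=0 | in ⊤ | out ⊤ | prev + | push {}

Converged values:
  [0] ⊤
  [1] +
  [2] −
  [3] ⊤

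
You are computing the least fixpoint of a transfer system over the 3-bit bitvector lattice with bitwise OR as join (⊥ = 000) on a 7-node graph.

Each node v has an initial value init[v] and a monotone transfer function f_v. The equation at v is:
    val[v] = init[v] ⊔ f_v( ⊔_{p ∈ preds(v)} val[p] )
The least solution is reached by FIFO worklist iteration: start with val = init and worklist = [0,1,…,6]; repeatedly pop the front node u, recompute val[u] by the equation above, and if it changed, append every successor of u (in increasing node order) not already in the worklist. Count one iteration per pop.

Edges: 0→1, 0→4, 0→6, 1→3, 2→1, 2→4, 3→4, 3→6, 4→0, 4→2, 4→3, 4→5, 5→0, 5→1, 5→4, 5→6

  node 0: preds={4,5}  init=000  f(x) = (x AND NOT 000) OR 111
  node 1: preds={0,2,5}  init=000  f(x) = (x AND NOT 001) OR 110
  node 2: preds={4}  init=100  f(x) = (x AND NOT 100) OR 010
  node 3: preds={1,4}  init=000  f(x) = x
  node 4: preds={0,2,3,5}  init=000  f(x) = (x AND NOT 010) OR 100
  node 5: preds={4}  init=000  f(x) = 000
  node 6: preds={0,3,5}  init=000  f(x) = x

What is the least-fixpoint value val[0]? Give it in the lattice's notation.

Iteration log — 14 steps:
  step 1. node 0  ⊔preds=000  new=111  old=000  +wl: 
  step 2. node 1  ⊔preds=111  new=110  old=000  +wl: 
  step 3. node 2  ⊔preds=000  new=110  old=100  +wl: 1
  step 4. node 3  ⊔preds=110  new=110  old=000  +wl: 
  step 5. node 4  ⊔preds=111  new=101  old=000  +wl: 0,2,3
  step 6. node 5  ⊔preds=101  new=000  stable
  step 7. node 6  ⊔preds=111  new=111  old=000  +wl: 
  step 8. node 1  ⊔preds=111  new=110  stable
  step 9. node 0  ⊔preds=101  new=111  stable
  step 10. node 2  ⊔preds=101  new=111  old=110  +wl: 1,4
  step 11. node 3  ⊔preds=111  new=111  old=110  +wl: 6
  step 12. node 1  ⊔preds=111  new=110  stable
  step 13. node 4  ⊔preds=111  new=101  stable
  step 14. node 6  ⊔preds=111  new=111  stable

Least fixpoint reached:
  node 0: 111
  node 1: 110
  node 2: 111
  node 3: 111
  node 4: 101
  node 5: 000
  node 6: 111

111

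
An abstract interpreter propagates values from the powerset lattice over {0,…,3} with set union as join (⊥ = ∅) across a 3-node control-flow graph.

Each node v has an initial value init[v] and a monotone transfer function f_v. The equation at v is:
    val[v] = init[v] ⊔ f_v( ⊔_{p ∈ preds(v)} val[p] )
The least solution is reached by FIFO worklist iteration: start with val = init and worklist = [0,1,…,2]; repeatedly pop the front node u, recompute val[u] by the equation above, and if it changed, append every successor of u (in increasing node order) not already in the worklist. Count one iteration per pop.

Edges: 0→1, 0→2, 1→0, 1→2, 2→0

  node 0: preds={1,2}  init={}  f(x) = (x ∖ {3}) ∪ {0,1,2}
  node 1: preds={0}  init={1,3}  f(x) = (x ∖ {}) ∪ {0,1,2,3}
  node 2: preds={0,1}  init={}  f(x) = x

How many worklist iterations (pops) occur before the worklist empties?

Trace (4 dequeues):
  [1] u=0 | in {1,3} | out {0,1,2} | prev {} | push {}
  [2] u=1 | in {0,1,2} | out {0,1,2,3} | prev {1,3} | push {0}
  [3] u=2 | in {0,1,2,3} | out {0,1,2,3} | prev {} | push {}
  [4] u=0 | in {0,1,2,3} | out {0,1,2} | ==

Converged values:
  [0] {0,1,2}
  [1] {0,1,2,3}
  [2] {0,1,2,3}

4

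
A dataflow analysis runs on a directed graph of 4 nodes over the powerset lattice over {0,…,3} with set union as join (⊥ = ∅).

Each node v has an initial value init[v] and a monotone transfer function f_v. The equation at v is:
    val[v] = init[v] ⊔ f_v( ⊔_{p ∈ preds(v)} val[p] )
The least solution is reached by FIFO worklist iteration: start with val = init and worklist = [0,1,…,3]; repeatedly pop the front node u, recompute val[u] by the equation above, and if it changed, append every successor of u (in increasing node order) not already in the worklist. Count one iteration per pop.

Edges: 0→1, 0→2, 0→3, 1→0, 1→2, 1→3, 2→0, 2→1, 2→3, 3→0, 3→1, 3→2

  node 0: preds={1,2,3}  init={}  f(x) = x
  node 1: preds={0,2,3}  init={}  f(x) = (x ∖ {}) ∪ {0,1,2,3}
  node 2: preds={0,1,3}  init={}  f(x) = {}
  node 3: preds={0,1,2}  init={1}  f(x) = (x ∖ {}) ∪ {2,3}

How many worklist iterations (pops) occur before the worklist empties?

Trace (8 dequeues):
  [1] u=0 | in {1} | out {1} | prev {} | push {}
  [2] u=1 | in {1} | out {0,1,2,3} | prev {} | push {0}
  [3] u=2 | in {0,1,2,3} | out {} | ==
  [4] u=3 | in {0,1,2,3} | out {0,1,2,3} | prev {1} | push {1,2}
  [5] u=0 | in {0,1,2,3} | out {0,1,2,3} | prev {1} | push {3}
  [6] u=1 | in {0,1,2,3} | out {0,1,2,3} | ==
  [7] u=2 | in {0,1,2,3} | out {} | ==
  [8] u=3 | in {0,1,2,3} | out {0,1,2,3} | ==

Converged values:
  [0] {0,1,2,3}
  [1] {0,1,2,3}
  [2] {}
  [3] {0,1,2,3}

8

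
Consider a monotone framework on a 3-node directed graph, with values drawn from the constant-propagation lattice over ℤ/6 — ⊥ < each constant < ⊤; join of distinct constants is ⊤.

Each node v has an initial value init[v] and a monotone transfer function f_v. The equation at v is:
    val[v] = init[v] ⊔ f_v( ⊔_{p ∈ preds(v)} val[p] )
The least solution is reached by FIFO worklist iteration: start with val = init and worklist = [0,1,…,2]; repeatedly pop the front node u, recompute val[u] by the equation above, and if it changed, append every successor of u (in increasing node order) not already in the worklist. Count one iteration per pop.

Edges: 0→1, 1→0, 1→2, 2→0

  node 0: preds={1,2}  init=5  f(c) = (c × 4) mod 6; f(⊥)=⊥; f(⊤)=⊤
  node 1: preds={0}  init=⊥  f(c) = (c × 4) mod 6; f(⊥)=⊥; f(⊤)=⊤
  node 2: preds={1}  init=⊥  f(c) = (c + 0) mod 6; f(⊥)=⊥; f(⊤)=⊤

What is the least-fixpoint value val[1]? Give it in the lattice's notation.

Iteration log — 8 steps:
  step 1. node 0  ⊔preds=⊥  new=5  stable
  step 2. node 1  ⊔preds=5  new=2  old=⊥  +wl: 0
  step 3. node 2  ⊔preds=2  new=2  old=⊥  +wl: 
  step 4. node 0  ⊔preds=2  new=⊤  old=5  +wl: 1
  step 5. node 1  ⊔preds=⊤  new=⊤  old=2  +wl: 0,2
  step 6. node 0  ⊔preds=⊤  new=⊤  stable
  step 7. node 2  ⊔preds=⊤  new=⊤  old=2  +wl: 0
  step 8. node 0  ⊔preds=⊤  new=⊤  stable

Least fixpoint reached:
  node 0: ⊤
  node 1: ⊤
  node 2: ⊤

⊤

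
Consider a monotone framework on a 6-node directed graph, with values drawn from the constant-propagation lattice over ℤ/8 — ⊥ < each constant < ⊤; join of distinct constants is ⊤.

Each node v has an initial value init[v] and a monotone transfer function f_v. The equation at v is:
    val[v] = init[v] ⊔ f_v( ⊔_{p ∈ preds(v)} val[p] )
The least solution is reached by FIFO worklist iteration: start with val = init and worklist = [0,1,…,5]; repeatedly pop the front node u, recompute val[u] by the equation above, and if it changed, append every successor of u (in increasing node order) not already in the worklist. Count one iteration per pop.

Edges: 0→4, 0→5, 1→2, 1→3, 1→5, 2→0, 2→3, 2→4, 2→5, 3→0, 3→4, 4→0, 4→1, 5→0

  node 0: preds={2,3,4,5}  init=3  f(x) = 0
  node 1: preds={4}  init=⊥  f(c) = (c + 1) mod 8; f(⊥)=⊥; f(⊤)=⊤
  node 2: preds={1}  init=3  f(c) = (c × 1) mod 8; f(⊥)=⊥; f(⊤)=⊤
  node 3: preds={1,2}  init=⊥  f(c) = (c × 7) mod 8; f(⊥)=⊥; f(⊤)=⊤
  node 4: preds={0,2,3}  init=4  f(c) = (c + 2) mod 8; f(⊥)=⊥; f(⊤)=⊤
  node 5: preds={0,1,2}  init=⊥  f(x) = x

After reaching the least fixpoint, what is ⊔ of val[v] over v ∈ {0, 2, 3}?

Trace (11 dequeues):
  [1] u=0 | in ⊤ | out ⊤ | prev 3 | push {}
  [2] u=1 | in 4 | out 5 | prev ⊥ | push {}
  [3] u=2 | in 5 | out ⊤ | prev 3 | push {0}
  [4] u=3 | in ⊤ | out ⊤ | prev ⊥ | push {}
  [5] u=4 | in ⊤ | out ⊤ | prev 4 | push {1}
  [6] u=5 | in ⊤ | out ⊤ | prev ⊥ | push {}
  [7] u=0 | in ⊤ | out ⊤ | ==
  [8] u=1 | in ⊤ | out ⊤ | prev 5 | push {2,3,5}
  [9] u=2 | in ⊤ | out ⊤ | ==
  [10] u=3 | in ⊤ | out ⊤ | ==
  [11] u=5 | in ⊤ | out ⊤ | ==

Converged values:
  [0] ⊤
  [1] ⊤
  [2] ⊤
  [3] ⊤
  [4] ⊤
  [5] ⊤

⊤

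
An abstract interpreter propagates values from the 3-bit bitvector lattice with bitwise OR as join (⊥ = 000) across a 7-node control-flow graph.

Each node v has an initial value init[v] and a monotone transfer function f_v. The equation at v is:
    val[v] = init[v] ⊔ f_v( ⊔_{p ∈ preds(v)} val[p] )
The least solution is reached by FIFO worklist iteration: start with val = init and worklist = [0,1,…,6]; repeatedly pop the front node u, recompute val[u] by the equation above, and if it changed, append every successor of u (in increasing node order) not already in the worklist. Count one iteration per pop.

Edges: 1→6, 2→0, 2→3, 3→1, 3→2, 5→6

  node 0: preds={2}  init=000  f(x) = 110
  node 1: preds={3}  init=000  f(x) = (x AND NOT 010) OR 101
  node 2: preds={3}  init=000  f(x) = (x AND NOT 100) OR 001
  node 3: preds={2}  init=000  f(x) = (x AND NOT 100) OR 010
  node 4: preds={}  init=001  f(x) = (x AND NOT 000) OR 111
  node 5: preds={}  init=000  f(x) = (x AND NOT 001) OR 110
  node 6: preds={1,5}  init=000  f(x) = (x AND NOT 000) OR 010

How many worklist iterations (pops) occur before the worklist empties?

12

Iteration log — 12 steps:
  step 1. node 0  ⊔preds=000  new=110  old=000  +wl: 
  step 2. node 1  ⊔preds=000  new=101  old=000  +wl: 
  step 3. node 2  ⊔preds=000  new=001  old=000  +wl: 0
  step 4. node 3  ⊔preds=001  new=011  old=000  +wl: 1,2
  step 5. node 4  ⊔preds=000  new=111  old=001  +wl: 
  step 6. node 5  ⊔preds=000  new=110  old=000  +wl: 
  step 7. node 6  ⊔preds=111  new=111  old=000  +wl: 
  step 8. node 0  ⊔preds=001  new=110  stable
  step 9. node 1  ⊔preds=011  new=101  stable
  step 10. node 2  ⊔preds=011  new=011  old=001  +wl: 0,3
  step 11. node 0  ⊔preds=011  new=110  stable
  step 12. node 3  ⊔preds=011  new=011  stable

Least fixpoint reached:
  node 0: 110
  node 1: 101
  node 2: 011
  node 3: 011
  node 4: 111
  node 5: 110
  node 6: 111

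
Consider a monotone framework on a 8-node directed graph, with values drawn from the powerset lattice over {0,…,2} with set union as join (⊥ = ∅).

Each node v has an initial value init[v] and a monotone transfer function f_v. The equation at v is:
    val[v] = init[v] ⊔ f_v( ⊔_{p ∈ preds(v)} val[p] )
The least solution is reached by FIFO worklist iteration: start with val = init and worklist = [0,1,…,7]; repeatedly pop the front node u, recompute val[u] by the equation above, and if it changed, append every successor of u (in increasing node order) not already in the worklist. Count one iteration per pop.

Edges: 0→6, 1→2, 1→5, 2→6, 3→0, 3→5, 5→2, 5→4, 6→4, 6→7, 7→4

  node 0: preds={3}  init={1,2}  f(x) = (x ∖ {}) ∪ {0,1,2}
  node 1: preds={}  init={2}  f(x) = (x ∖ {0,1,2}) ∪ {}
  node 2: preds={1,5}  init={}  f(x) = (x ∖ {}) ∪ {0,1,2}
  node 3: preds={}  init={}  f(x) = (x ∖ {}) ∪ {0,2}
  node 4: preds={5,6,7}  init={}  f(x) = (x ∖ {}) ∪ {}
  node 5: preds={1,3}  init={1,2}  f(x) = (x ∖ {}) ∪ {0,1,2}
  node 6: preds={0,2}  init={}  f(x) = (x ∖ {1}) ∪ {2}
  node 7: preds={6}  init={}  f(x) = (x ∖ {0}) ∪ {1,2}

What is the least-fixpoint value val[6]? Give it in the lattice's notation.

{0,2}

Trace (11 dequeues):
  [1] u=0 | in {} | out {0,1,2} | prev {1,2} | push {}
  [2] u=1 | in {} | out {2} | ==
  [3] u=2 | in {1,2} | out {0,1,2} | prev {} | push {}
  [4] u=3 | in {} | out {0,2} | prev {} | push {0}
  [5] u=4 | in {1,2} | out {1,2} | prev {} | push {}
  [6] u=5 | in {0,2} | out {0,1,2} | prev {1,2} | push {2,4}
  [7] u=6 | in {0,1,2} | out {0,2} | prev {} | push {}
  [8] u=7 | in {0,2} | out {1,2} | prev {} | push {}
  [9] u=0 | in {0,2} | out {0,1,2} | ==
  [10] u=2 | in {0,1,2} | out {0,1,2} | ==
  [11] u=4 | in {0,1,2} | out {0,1,2} | prev {1,2} | push {}

Converged values:
  [0] {0,1,2}
  [1] {2}
  [2] {0,1,2}
  [3] {0,2}
  [4] {0,1,2}
  [5] {0,1,2}
  [6] {0,2}
  [7] {1,2}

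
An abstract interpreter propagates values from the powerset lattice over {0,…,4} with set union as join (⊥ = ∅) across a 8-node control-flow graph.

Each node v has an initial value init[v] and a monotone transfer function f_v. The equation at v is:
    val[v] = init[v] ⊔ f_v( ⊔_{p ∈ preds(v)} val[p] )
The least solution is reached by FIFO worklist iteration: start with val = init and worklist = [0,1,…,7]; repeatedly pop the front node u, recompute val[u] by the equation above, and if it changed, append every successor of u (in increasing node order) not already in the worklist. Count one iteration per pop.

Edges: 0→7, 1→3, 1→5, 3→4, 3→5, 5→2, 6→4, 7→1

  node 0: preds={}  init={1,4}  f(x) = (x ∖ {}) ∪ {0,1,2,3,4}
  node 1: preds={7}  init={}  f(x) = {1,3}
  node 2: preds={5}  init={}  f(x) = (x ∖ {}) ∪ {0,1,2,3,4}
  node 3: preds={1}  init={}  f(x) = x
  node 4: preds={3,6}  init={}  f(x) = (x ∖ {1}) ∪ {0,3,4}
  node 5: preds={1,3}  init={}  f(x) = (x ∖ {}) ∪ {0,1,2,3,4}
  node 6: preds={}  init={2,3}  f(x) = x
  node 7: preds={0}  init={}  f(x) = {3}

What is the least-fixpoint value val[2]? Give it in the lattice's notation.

{0,1,2,3,4}

Worklist (10 pops):
  #1 pop 0: in={} → {0,1,2,3,4} (was {1,4}); enqueue []
  #2 pop 1: in={} → {1,3} (was {}); enqueue []
  #3 pop 2: in={} → {0,1,2,3,4} (was {}); enqueue []
  #4 pop 3: in={1,3} → {1,3} (was {}); enqueue []
  #5 pop 4: in={1,2,3} → {0,2,3,4} (was {}); enqueue []
  #6 pop 5: in={1,3} → {0,1,2,3,4} (was {}); enqueue [2]
  #7 pop 6: in={} → {2,3} (no change)
  #8 pop 7: in={0,1,2,3,4} → {3} (was {}); enqueue [1]
  #9 pop 2: in={0,1,2,3,4} → {0,1,2,3,4} (no change)
  #10 pop 1: in={3} → {1,3} (no change)

Fixpoint:
  val[0] = {0,1,2,3,4}
  val[1] = {1,3}
  val[2] = {0,1,2,3,4}
  val[3] = {1,3}
  val[4] = {0,2,3,4}
  val[5] = {0,1,2,3,4}
  val[6] = {2,3}
  val[7] = {3}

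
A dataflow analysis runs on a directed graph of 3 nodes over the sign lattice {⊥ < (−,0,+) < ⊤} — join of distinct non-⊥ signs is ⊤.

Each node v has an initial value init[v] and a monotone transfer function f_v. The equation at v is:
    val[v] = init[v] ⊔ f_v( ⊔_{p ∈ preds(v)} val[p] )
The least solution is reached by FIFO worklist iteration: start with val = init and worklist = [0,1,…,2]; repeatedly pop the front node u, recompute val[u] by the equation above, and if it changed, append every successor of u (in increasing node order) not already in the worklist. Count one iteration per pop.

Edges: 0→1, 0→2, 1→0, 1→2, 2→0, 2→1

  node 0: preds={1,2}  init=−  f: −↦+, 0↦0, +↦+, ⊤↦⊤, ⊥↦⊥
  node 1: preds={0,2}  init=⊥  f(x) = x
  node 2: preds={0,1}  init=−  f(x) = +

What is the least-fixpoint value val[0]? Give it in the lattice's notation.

⊤

Iteration log — 5 steps:
  step 1. node 0  ⊔preds=−  new=⊤  old=−  +wl: 
  step 2. node 1  ⊔preds=⊤  new=⊤  old=⊥  +wl: 0
  step 3. node 2  ⊔preds=⊤  new=⊤  old=−  +wl: 1
  step 4. node 0  ⊔preds=⊤  new=⊤  stable
  step 5. node 1  ⊔preds=⊤  new=⊤  stable

Least fixpoint reached:
  node 0: ⊤
  node 1: ⊤
  node 2: ⊤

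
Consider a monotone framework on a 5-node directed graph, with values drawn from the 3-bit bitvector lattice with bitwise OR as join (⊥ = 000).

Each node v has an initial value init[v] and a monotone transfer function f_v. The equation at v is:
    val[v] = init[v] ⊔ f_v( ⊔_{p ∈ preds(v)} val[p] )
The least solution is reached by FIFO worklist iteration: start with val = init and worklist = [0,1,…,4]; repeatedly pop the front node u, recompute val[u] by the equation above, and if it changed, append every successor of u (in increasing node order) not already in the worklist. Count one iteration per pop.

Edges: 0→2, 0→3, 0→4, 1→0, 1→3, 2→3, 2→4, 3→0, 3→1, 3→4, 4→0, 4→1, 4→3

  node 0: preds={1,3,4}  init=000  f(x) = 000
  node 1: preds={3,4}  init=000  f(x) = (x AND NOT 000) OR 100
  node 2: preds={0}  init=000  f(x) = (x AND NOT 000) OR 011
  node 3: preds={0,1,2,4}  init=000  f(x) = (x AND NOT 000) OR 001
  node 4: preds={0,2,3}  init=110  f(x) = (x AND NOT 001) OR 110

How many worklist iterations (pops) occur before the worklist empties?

Worklist (9 pops):
  #1 pop 0: in=110 → 000 (no change)
  #2 pop 1: in=110 → 110 (was 000); enqueue [0]
  #3 pop 2: in=000 → 011 (was 000); enqueue []
  #4 pop 3: in=111 → 111 (was 000); enqueue [1]
  #5 pop 4: in=111 → 110 (no change)
  #6 pop 0: in=111 → 000 (no change)
  #7 pop 1: in=111 → 111 (was 110); enqueue [0,3]
  #8 pop 0: in=111 → 000 (no change)
  #9 pop 3: in=111 → 111 (no change)

Fixpoint:
  val[0] = 000
  val[1] = 111
  val[2] = 011
  val[3] = 111
  val[4] = 110

9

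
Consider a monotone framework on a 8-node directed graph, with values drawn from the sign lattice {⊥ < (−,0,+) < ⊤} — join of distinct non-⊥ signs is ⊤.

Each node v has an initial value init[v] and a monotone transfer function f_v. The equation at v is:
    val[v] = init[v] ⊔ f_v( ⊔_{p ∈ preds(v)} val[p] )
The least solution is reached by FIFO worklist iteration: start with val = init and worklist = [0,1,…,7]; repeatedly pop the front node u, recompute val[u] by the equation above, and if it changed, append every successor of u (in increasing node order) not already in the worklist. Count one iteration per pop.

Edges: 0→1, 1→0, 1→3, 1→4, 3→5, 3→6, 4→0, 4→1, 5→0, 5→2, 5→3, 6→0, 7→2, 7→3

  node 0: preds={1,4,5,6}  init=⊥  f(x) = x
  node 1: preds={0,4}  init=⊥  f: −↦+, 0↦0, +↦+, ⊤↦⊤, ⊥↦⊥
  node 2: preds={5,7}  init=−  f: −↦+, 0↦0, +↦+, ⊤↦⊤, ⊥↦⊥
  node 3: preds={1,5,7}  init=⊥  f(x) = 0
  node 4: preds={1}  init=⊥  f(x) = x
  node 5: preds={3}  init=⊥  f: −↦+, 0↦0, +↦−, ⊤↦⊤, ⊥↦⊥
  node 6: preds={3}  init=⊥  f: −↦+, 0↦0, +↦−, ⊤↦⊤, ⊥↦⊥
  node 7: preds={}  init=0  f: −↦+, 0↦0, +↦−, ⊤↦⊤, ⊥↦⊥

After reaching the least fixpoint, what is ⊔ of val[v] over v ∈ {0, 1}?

0

Worklist (17 pops):
  #1 pop 0: in=⊥ → ⊥ (no change)
  #2 pop 1: in=⊥ → ⊥ (no change)
  #3 pop 2: in=0 → ⊤ (was −); enqueue []
  #4 pop 3: in=0 → 0 (was ⊥); enqueue []
  #5 pop 4: in=⊥ → ⊥ (no change)
  #6 pop 5: in=0 → 0 (was ⊥); enqueue [0,2,3]
  #7 pop 6: in=0 → 0 (was ⊥); enqueue []
  #8 pop 7: in=⊥ → 0 (no change)
  #9 pop 0: in=0 → 0 (was ⊥); enqueue [1]
  #10 pop 2: in=0 → ⊤ (no change)
  #11 pop 3: in=0 → 0 (no change)
  #12 pop 1: in=0 → 0 (was ⊥); enqueue [0,3,4]
  #13 pop 0: in=0 → 0 (no change)
  #14 pop 3: in=0 → 0 (no change)
  #15 pop 4: in=0 → 0 (was ⊥); enqueue [0,1]
  #16 pop 0: in=0 → 0 (no change)
  #17 pop 1: in=0 → 0 (no change)

Fixpoint:
  val[0] = 0
  val[1] = 0
  val[2] = ⊤
  val[3] = 0
  val[4] = 0
  val[5] = 0
  val[6] = 0
  val[7] = 0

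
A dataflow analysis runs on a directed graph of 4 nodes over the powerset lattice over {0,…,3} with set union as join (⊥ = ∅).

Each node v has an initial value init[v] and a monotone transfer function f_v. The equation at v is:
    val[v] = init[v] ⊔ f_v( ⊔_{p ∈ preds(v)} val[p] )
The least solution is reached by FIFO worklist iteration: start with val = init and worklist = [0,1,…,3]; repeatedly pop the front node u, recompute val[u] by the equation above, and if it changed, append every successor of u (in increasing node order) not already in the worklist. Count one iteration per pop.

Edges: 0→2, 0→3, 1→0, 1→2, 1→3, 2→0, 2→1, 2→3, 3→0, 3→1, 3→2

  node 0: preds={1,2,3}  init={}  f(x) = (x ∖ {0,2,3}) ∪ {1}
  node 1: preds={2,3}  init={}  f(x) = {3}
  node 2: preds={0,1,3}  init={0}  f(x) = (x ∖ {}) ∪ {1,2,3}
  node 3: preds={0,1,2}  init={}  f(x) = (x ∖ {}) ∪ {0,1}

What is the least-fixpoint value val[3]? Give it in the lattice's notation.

Iteration log — 7 steps:
  step 1. node 0  ⊔preds={0}  new={1}  old={}  +wl: 
  step 2. node 1  ⊔preds={0}  new={3}  old={}  +wl: 0
  step 3. node 2  ⊔preds={1,3}  new={0,1,2,3}  old={0}  +wl: 1
  step 4. node 3  ⊔preds={0,1,2,3}  new={0,1,2,3}  old={}  +wl: 2
  step 5. node 0  ⊔preds={0,1,2,3}  new={1}  stable
  step 6. node 1  ⊔preds={0,1,2,3}  new={3}  stable
  step 7. node 2  ⊔preds={0,1,2,3}  new={0,1,2,3}  stable

Least fixpoint reached:
  node 0: {1}
  node 1: {3}
  node 2: {0,1,2,3}
  node 3: {0,1,2,3}

{0,1,2,3}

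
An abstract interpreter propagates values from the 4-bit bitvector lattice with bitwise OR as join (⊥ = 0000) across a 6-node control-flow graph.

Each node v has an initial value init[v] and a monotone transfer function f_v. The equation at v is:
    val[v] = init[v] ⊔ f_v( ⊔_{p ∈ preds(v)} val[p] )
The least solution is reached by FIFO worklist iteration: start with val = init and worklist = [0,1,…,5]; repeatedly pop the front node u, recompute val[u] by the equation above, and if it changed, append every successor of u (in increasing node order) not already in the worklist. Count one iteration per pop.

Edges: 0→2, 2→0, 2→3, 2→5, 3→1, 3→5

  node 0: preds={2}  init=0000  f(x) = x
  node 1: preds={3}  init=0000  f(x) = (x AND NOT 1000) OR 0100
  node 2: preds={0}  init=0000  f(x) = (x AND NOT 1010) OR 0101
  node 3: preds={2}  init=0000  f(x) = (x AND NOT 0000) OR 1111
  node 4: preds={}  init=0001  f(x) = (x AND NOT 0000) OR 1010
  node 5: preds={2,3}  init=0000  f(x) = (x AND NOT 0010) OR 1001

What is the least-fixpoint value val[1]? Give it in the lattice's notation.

Trace (9 dequeues):
  [1] u=0 | in 0000 | out 0000 | ==
  [2] u=1 | in 0000 | out 0100 | prev 0000 | push {}
  [3] u=2 | in 0000 | out 0101 | prev 0000 | push {0}
  [4] u=3 | in 0101 | out 1111 | prev 0000 | push {1}
  [5] u=4 | in 0000 | out 1011 | prev 0001 | push {}
  [6] u=5 | in 1111 | out 1101 | prev 0000 | push {}
  [7] u=0 | in 0101 | out 0101 | prev 0000 | push {2}
  [8] u=1 | in 1111 | out 0111 | prev 0100 | push {}
  [9] u=2 | in 0101 | out 0101 | ==

Converged values:
  [0] 0101
  [1] 0111
  [2] 0101
  [3] 1111
  [4] 1011
  [5] 1101

0111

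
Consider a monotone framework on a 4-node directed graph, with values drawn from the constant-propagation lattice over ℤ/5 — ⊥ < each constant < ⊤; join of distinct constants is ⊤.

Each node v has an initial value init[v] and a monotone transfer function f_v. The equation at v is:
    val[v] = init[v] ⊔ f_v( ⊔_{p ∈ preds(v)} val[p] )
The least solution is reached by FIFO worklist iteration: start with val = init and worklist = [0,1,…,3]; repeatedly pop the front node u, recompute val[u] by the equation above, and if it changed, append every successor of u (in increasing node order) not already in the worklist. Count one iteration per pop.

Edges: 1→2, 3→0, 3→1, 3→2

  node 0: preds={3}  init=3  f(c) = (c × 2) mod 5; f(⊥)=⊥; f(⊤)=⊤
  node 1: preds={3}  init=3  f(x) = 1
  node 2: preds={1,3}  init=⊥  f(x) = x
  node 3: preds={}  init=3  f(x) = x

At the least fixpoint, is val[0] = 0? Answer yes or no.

Iteration log — 4 steps:
  step 1. node 0  ⊔preds=3  new=⊤  old=3  +wl: 
  step 2. node 1  ⊔preds=3  new=⊤  old=3  +wl: 
  step 3. node 2  ⊔preds=⊤  new=⊤  old=⊥  +wl: 
  step 4. node 3  ⊔preds=⊥  new=3  stable

Least fixpoint reached:
  node 0: ⊤
  node 1: ⊤
  node 2: ⊤
  node 3: 3

no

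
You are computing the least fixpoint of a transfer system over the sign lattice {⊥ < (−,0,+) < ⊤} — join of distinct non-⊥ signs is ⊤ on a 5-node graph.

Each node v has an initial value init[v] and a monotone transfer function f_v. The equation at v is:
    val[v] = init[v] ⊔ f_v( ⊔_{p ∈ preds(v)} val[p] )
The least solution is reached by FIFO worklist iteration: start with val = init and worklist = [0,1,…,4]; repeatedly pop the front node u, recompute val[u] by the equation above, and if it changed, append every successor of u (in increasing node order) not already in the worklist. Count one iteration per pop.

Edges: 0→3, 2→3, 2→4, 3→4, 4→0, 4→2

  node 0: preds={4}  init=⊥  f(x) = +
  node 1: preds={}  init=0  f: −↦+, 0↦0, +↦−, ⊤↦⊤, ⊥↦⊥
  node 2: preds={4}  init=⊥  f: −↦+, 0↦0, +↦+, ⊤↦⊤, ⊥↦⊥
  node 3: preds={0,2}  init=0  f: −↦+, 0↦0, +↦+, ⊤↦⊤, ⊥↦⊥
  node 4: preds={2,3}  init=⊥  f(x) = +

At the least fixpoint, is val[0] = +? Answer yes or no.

yes

Worklist (9 pops):
  #1 pop 0: in=⊥ → + (was ⊥); enqueue []
  #2 pop 1: in=⊥ → 0 (no change)
  #3 pop 2: in=⊥ → ⊥ (no change)
  #4 pop 3: in=+ → ⊤ (was 0); enqueue []
  #5 pop 4: in=⊤ → + (was ⊥); enqueue [0,2]
  #6 pop 0: in=+ → + (no change)
  #7 pop 2: in=+ → + (was ⊥); enqueue [3,4]
  #8 pop 3: in=+ → ⊤ (no change)
  #9 pop 4: in=⊤ → + (no change)

Fixpoint:
  val[0] = +
  val[1] = 0
  val[2] = +
  val[3] = ⊤
  val[4] = +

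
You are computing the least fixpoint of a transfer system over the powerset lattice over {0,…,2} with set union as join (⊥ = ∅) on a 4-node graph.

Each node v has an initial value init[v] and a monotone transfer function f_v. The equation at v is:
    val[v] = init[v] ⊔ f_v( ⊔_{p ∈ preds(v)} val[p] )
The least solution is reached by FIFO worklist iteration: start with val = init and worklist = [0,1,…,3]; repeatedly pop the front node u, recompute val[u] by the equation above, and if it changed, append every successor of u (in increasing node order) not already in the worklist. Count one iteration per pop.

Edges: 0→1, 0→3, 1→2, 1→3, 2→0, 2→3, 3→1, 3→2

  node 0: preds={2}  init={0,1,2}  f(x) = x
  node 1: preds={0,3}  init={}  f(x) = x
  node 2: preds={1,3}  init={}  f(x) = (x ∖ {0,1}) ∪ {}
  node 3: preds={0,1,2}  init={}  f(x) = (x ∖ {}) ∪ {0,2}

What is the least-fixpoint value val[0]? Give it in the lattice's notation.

{0,1,2}

Worklist (7 pops):
  #1 pop 0: in={} → {0,1,2} (no change)
  #2 pop 1: in={0,1,2} → {0,1,2} (was {}); enqueue []
  #3 pop 2: in={0,1,2} → {2} (was {}); enqueue [0]
  #4 pop 3: in={0,1,2} → {0,1,2} (was {}); enqueue [1,2]
  #5 pop 0: in={2} → {0,1,2} (no change)
  #6 pop 1: in={0,1,2} → {0,1,2} (no change)
  #7 pop 2: in={0,1,2} → {2} (no change)

Fixpoint:
  val[0] = {0,1,2}
  val[1] = {0,1,2}
  val[2] = {2}
  val[3] = {0,1,2}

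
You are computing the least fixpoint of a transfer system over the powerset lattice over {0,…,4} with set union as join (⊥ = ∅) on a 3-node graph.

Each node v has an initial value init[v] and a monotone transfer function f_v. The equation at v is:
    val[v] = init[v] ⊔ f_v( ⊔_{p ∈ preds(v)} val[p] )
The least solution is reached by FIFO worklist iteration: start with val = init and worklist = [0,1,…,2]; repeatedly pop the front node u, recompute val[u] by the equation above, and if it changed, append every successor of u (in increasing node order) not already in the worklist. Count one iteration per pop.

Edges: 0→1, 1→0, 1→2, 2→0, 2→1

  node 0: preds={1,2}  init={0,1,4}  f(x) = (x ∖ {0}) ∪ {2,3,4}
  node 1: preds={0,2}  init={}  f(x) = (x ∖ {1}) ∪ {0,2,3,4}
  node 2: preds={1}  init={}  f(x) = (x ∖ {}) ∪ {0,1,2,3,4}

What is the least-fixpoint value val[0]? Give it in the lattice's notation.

{0,1,2,3,4}

Worklist (5 pops):
  #1 pop 0: in={} → {0,1,2,3,4} (was {0,1,4}); enqueue []
  #2 pop 1: in={0,1,2,3,4} → {0,2,3,4} (was {}); enqueue [0]
  #3 pop 2: in={0,2,3,4} → {0,1,2,3,4} (was {}); enqueue [1]
  #4 pop 0: in={0,1,2,3,4} → {0,1,2,3,4} (no change)
  #5 pop 1: in={0,1,2,3,4} → {0,2,3,4} (no change)

Fixpoint:
  val[0] = {0,1,2,3,4}
  val[1] = {0,2,3,4}
  val[2] = {0,1,2,3,4}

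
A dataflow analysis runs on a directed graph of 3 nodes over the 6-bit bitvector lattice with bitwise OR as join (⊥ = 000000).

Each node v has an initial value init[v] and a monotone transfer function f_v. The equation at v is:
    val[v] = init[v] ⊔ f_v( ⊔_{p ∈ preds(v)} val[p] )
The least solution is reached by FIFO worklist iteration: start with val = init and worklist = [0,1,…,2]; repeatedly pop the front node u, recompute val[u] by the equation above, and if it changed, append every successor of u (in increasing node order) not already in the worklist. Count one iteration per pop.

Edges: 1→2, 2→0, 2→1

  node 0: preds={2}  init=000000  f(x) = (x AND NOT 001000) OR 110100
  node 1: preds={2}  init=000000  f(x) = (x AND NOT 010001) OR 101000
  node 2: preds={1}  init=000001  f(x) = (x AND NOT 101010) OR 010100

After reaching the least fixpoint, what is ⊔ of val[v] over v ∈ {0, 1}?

111101

Trace (6 dequeues):
  [1] u=0 | in 000001 | out 110101 | prev 000000 | push {}
  [2] u=1 | in 000001 | out 101000 | prev 000000 | push {}
  [3] u=2 | in 101000 | out 010101 | prev 000001 | push {0,1}
  [4] u=0 | in 010101 | out 110101 | ==
  [5] u=1 | in 010101 | out 101100 | prev 101000 | push {2}
  [6] u=2 | in 101100 | out 010101 | ==

Converged values:
  [0] 110101
  [1] 101100
  [2] 010101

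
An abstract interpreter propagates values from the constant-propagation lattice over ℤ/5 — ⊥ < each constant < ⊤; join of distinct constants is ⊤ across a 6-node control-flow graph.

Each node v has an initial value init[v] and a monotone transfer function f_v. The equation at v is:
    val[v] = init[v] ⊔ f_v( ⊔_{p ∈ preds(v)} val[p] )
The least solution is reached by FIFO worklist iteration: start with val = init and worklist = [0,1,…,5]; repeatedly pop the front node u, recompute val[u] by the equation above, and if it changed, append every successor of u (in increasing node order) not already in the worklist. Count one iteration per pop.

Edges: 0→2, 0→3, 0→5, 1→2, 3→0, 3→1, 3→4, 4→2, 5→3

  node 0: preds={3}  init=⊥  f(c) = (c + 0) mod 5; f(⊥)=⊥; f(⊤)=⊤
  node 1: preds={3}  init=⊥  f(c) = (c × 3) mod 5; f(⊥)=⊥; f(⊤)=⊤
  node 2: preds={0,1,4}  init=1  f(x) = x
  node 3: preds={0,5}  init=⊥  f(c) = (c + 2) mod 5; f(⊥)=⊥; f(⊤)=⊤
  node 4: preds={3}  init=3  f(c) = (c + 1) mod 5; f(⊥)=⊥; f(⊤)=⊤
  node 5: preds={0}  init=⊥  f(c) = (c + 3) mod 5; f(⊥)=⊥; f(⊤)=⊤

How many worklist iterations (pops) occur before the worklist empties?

6

Worklist (6 pops):
  #1 pop 0: in=⊥ → ⊥ (no change)
  #2 pop 1: in=⊥ → ⊥ (no change)
  #3 pop 2: in=3 → ⊤ (was 1); enqueue []
  #4 pop 3: in=⊥ → ⊥ (no change)
  #5 pop 4: in=⊥ → 3 (no change)
  #6 pop 5: in=⊥ → ⊥ (no change)

Fixpoint:
  val[0] = ⊥
  val[1] = ⊥
  val[2] = ⊤
  val[3] = ⊥
  val[4] = 3
  val[5] = ⊥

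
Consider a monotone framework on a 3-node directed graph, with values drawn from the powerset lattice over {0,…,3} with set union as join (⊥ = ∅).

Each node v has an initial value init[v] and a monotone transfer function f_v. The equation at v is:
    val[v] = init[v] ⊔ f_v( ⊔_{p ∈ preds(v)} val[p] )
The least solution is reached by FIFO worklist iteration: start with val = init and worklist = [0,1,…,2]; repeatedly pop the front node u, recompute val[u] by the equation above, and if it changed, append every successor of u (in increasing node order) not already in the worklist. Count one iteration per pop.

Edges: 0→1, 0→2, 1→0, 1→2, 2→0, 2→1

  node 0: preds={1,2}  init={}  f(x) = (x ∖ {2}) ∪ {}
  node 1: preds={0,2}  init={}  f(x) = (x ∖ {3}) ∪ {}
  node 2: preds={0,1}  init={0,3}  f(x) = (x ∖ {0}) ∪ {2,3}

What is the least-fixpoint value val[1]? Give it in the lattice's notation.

Iteration log — 7 steps:
  step 1. node 0  ⊔preds={0,3}  new={0,3}  old={}  +wl: 
  step 2. node 1  ⊔preds={0,3}  new={0}  old={}  +wl: 0
  step 3. node 2  ⊔preds={0,3}  new={0,2,3}  old={0,3}  +wl: 1
  step 4. node 0  ⊔preds={0,2,3}  new={0,3}  stable
  step 5. node 1  ⊔preds={0,2,3}  new={0,2}  old={0}  +wl: 0,2
  step 6. node 0  ⊔preds={0,2,3}  new={0,3}  stable
  step 7. node 2  ⊔preds={0,2,3}  new={0,2,3}  stable

Least fixpoint reached:
  node 0: {0,3}
  node 1: {0,2}
  node 2: {0,2,3}

{0,2}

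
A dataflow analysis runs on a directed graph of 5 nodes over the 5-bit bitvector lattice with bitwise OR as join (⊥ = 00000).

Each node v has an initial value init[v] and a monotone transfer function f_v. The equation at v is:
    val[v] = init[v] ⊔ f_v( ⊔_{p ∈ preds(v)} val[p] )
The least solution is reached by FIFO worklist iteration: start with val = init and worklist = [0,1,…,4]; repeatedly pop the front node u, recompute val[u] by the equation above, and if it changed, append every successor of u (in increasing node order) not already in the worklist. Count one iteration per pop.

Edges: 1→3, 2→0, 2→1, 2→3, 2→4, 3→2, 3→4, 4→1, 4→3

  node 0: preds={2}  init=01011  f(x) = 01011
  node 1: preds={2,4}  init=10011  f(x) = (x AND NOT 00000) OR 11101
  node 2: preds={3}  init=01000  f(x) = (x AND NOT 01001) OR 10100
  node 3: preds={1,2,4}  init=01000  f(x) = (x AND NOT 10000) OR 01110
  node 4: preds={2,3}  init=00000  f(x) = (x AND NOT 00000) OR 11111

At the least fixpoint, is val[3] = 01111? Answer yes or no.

Worklist (12 pops):
  #1 pop 0: in=01000 → 01011 (no change)
  #2 pop 1: in=01000 → 11111 (was 10011); enqueue []
  #3 pop 2: in=01000 → 11100 (was 01000); enqueue [0,1]
  #4 pop 3: in=11111 → 01111 (was 01000); enqueue [2]
  #5 pop 4: in=11111 → 11111 (was 00000); enqueue [3]
  #6 pop 0: in=11100 → 01011 (no change)
  #7 pop 1: in=11111 → 11111 (no change)
  #8 pop 2: in=01111 → 11110 (was 11100); enqueue [0,1,4]
  #9 pop 3: in=11111 → 01111 (no change)
  #10 pop 0: in=11110 → 01011 (no change)
  #11 pop 1: in=11111 → 11111 (no change)
  #12 pop 4: in=11111 → 11111 (no change)

Fixpoint:
  val[0] = 01011
  val[1] = 11111
  val[2] = 11110
  val[3] = 01111
  val[4] = 11111

yes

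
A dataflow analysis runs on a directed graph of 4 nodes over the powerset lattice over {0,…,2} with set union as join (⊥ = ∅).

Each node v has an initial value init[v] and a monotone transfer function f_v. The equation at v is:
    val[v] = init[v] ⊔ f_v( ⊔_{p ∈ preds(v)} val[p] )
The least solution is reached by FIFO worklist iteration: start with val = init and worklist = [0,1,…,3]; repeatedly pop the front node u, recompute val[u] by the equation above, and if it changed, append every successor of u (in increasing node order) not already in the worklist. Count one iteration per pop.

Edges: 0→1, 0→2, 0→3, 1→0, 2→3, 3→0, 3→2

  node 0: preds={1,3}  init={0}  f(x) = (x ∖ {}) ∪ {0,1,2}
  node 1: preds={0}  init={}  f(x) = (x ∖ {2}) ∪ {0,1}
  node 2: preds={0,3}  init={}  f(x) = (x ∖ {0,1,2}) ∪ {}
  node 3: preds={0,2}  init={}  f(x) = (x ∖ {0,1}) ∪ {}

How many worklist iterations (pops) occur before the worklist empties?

Worklist (6 pops):
  #1 pop 0: in={} → {0,1,2} (was {0}); enqueue []
  #2 pop 1: in={0,1,2} → {0,1} (was {}); enqueue [0]
  #3 pop 2: in={0,1,2} → {} (no change)
  #4 pop 3: in={0,1,2} → {2} (was {}); enqueue [2]
  #5 pop 0: in={0,1,2} → {0,1,2} (no change)
  #6 pop 2: in={0,1,2} → {} (no change)

Fixpoint:
  val[0] = {0,1,2}
  val[1] = {0,1}
  val[2] = {}
  val[3] = {2}

6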